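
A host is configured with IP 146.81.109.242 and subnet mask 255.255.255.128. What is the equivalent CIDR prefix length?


Binary: 11111111.11111111.11111111.10000000
Count leading 1s
Prefix: /25


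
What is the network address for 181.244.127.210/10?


IP:   10110101.11110100.01111111.11010010
Mask: 11111111.11000000.00000000.00000000
AND operation:
Net:  10110101.11000000.00000000.00000000
Network: 181.192.0.0/10


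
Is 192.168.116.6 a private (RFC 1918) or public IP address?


RFC 1918 private ranges:
  10.0.0.0/8 (10.0.0.0 - 10.255.255.255)
  172.16.0.0/12 (172.16.0.0 - 172.31.255.255)
  192.168.0.0/16 (192.168.0.0 - 192.168.255.255)
Private (in 192.168.0.0/16)


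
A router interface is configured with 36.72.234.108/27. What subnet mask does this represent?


/27 means 27 network bits, 5 host bits
Binary: 11111111111111111111111111100000
Mask: 255.255.255.224


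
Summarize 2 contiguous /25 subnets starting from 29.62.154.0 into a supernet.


Original prefix: /25
Number of subnets: 2 = 2^1
New prefix = 25 - 1 = 24
Supernet: 29.62.154.0/24


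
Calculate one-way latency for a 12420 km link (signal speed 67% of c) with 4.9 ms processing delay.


Speed = 0.67 * 3e5 km/s = 201000 km/s
Propagation delay = 12420 / 201000 = 0.0618 s = 61.791 ms
Processing delay = 4.9 ms
Total one-way latency = 66.691 ms


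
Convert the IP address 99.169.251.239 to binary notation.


99 = 01100011
169 = 10101001
251 = 11111011
239 = 11101111
Binary: 01100011.10101001.11111011.11101111


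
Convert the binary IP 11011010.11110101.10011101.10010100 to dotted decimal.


11011010 = 218
11110101 = 245
10011101 = 157
10010100 = 148
IP: 218.245.157.148


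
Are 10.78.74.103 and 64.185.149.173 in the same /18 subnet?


Mask: 255.255.192.0
10.78.74.103 AND mask = 10.78.64.0
64.185.149.173 AND mask = 64.185.128.0
No, different subnets (10.78.64.0 vs 64.185.128.0)


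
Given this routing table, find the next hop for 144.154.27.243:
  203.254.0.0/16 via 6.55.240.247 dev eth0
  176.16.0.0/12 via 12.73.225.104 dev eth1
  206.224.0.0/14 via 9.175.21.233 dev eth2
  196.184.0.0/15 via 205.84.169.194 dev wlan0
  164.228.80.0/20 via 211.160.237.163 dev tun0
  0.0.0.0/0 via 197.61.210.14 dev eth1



Longest prefix match for 144.154.27.243:
  /16 203.254.0.0: no
  /12 176.16.0.0: no
  /14 206.224.0.0: no
  /15 196.184.0.0: no
  /20 164.228.80.0: no
  /0 0.0.0.0: MATCH
Selected: next-hop 197.61.210.14 via eth1 (matched /0)


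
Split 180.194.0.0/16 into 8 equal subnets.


New prefix = 16 + 3 = 19
Each subnet has 8192 addresses
  180.194.0.0/19
  180.194.32.0/19
  180.194.64.0/19
  180.194.96.0/19
  180.194.128.0/19
  180.194.160.0/19
  180.194.192.0/19
  180.194.224.0/19
Subnets: 180.194.0.0/19, 180.194.32.0/19, 180.194.64.0/19, 180.194.96.0/19, 180.194.128.0/19, 180.194.160.0/19, 180.194.192.0/19, 180.194.224.0/19


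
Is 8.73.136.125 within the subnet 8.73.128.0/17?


Subnet network: 8.73.128.0
Test IP AND mask: 8.73.128.0
Yes, 8.73.136.125 is in 8.73.128.0/17


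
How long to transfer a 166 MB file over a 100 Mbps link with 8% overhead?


Effective throughput = 100 * (1 - 8/100) = 92 Mbps
File size in Mb = 166 * 8 = 1328 Mb
Time = 1328 / 92
Time = 14.4348 seconds


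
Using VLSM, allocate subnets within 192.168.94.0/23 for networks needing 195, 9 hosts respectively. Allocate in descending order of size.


195 hosts -> /24 (254 usable): 192.168.94.0/24
9 hosts -> /28 (14 usable): 192.168.95.0/28
Allocation: 192.168.94.0/24 (195 hosts, 254 usable); 192.168.95.0/28 (9 hosts, 14 usable)


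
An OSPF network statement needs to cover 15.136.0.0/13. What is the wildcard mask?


Subnet mask: 255.248.0.0
Wildcard = 255.255.255.255 - subnet mask
255 - 255 = 0
255 - 248 = 7
255 - 0 = 255
255 - 0 = 255
Wildcard: 0.7.255.255


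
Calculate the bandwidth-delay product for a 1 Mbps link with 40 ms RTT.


BDP = bandwidth * RTT
= 1 Mbps * 40 ms
= 1 * 1e6 * 40 / 1000 bits
= 40000 bits
= 5000 bytes
= 4.8828 KB
BDP = 40000 bits (5000 bytes)


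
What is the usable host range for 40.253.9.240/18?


Network: 40.253.0.0
Broadcast: 40.253.63.255
First usable = network + 1
Last usable = broadcast - 1
Range: 40.253.0.1 to 40.253.63.254


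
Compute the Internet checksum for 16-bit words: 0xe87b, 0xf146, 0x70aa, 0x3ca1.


Sum all words (with carry folding):
+ 0xe87b = 0xe87b
+ 0xf146 = 0xd9c2
+ 0x70aa = 0x4a6d
+ 0x3ca1 = 0x870e
One's complement: ~0x870e
Checksum = 0x78f1


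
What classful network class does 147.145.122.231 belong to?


First octet: 147
Binary: 10010011
10xxxxxx -> Class B (128-191)
Class B, default mask 255.255.0.0 (/16)


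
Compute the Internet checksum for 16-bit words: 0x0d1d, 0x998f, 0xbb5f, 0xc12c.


Sum all words (with carry folding):
+ 0x0d1d = 0x0d1d
+ 0x998f = 0xa6ac
+ 0xbb5f = 0x620c
+ 0xc12c = 0x2339
One's complement: ~0x2339
Checksum = 0xdcc6


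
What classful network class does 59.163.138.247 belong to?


First octet: 59
Binary: 00111011
0xxxxxxx -> Class A (1-126)
Class A, default mask 255.0.0.0 (/8)


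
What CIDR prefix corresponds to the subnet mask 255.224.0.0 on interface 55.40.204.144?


Binary: 11111111.11100000.00000000.00000000
Count leading 1s
Prefix: /11


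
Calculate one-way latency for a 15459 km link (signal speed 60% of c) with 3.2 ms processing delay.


Speed = 0.6 * 3e5 km/s = 180000 km/s
Propagation delay = 15459 / 180000 = 0.0859 s = 85.8833 ms
Processing delay = 3.2 ms
Total one-way latency = 89.0833 ms


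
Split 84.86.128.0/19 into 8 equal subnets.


New prefix = 19 + 3 = 22
Each subnet has 1024 addresses
  84.86.128.0/22
  84.86.132.0/22
  84.86.136.0/22
  84.86.140.0/22
  84.86.144.0/22
  84.86.148.0/22
  84.86.152.0/22
  84.86.156.0/22
Subnets: 84.86.128.0/22, 84.86.132.0/22, 84.86.136.0/22, 84.86.140.0/22, 84.86.144.0/22, 84.86.148.0/22, 84.86.152.0/22, 84.86.156.0/22


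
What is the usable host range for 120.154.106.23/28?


Network: 120.154.106.16
Broadcast: 120.154.106.31
First usable = network + 1
Last usable = broadcast - 1
Range: 120.154.106.17 to 120.154.106.30


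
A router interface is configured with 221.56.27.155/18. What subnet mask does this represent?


/18 means 18 network bits, 14 host bits
Binary: 11111111111111111100000000000000
Mask: 255.255.192.0


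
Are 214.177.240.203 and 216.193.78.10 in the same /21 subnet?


Mask: 255.255.248.0
214.177.240.203 AND mask = 214.177.240.0
216.193.78.10 AND mask = 216.193.72.0
No, different subnets (214.177.240.0 vs 216.193.72.0)


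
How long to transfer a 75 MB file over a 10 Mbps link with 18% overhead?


Effective throughput = 10 * (1 - 18/100) = 8.2 Mbps
File size in Mb = 75 * 8 = 600 Mb
Time = 600 / 8.2
Time = 73.1707 seconds


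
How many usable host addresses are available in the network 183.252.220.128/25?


Host bits = 32 - 25 = 7
Total addresses = 2^7 = 128
Usable = total - 2 (network and broadcast)
Usable hosts: 126


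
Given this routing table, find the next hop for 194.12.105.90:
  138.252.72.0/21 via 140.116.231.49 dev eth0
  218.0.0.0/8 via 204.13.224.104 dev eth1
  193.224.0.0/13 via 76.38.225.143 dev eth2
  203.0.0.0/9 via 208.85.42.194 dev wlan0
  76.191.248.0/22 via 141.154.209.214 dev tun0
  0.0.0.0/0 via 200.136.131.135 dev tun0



Longest prefix match for 194.12.105.90:
  /21 138.252.72.0: no
  /8 218.0.0.0: no
  /13 193.224.0.0: no
  /9 203.0.0.0: no
  /22 76.191.248.0: no
  /0 0.0.0.0: MATCH
Selected: next-hop 200.136.131.135 via tun0 (matched /0)


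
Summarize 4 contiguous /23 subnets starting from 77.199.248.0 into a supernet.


Original prefix: /23
Number of subnets: 4 = 2^2
New prefix = 23 - 2 = 21
Supernet: 77.199.248.0/21


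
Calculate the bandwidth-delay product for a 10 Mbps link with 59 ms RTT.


BDP = bandwidth * RTT
= 10 Mbps * 59 ms
= 10 * 1e6 * 59 / 1000 bits
= 590000 bits
= 73750 bytes
= 72.0215 KB
BDP = 590000 bits (73750 bytes)


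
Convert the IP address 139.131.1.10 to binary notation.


139 = 10001011
131 = 10000011
1 = 00000001
10 = 00001010
Binary: 10001011.10000011.00000001.00001010


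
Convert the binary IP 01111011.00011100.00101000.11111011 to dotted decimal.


01111011 = 123
00011100 = 28
00101000 = 40
11111011 = 251
IP: 123.28.40.251


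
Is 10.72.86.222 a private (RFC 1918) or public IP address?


RFC 1918 private ranges:
  10.0.0.0/8 (10.0.0.0 - 10.255.255.255)
  172.16.0.0/12 (172.16.0.0 - 172.31.255.255)
  192.168.0.0/16 (192.168.0.0 - 192.168.255.255)
Private (in 10.0.0.0/8)


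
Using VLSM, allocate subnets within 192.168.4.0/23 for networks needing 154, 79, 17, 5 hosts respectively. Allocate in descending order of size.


154 hosts -> /24 (254 usable): 192.168.4.0/24
79 hosts -> /25 (126 usable): 192.168.5.0/25
17 hosts -> /27 (30 usable): 192.168.5.128/27
5 hosts -> /29 (6 usable): 192.168.5.160/29
Allocation: 192.168.4.0/24 (154 hosts, 254 usable); 192.168.5.0/25 (79 hosts, 126 usable); 192.168.5.128/27 (17 hosts, 30 usable); 192.168.5.160/29 (5 hosts, 6 usable)


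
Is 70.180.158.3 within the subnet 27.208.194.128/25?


Subnet network: 27.208.194.128
Test IP AND mask: 70.180.158.0
No, 70.180.158.3 is not in 27.208.194.128/25


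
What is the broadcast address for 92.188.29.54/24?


Network: 92.188.29.0/24
Host bits = 8
Set all host bits to 1:
Broadcast: 92.188.29.255


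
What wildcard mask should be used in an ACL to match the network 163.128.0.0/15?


Subnet mask: 255.254.0.0
Wildcard = 255.255.255.255 - subnet mask
255 - 255 = 0
255 - 254 = 1
255 - 0 = 255
255 - 0 = 255
Wildcard: 0.1.255.255


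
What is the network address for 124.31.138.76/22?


IP:   01111100.00011111.10001010.01001100
Mask: 11111111.11111111.11111100.00000000
AND operation:
Net:  01111100.00011111.10001000.00000000
Network: 124.31.136.0/22


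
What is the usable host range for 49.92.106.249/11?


Network: 49.64.0.0
Broadcast: 49.95.255.255
First usable = network + 1
Last usable = broadcast - 1
Range: 49.64.0.1 to 49.95.255.254


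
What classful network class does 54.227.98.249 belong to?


First octet: 54
Binary: 00110110
0xxxxxxx -> Class A (1-126)
Class A, default mask 255.0.0.0 (/8)


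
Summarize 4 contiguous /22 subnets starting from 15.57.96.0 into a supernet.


Original prefix: /22
Number of subnets: 4 = 2^2
New prefix = 22 - 2 = 20
Supernet: 15.57.96.0/20


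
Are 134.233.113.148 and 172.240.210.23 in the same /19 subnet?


Mask: 255.255.224.0
134.233.113.148 AND mask = 134.233.96.0
172.240.210.23 AND mask = 172.240.192.0
No, different subnets (134.233.96.0 vs 172.240.192.0)


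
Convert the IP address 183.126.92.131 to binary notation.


183 = 10110111
126 = 01111110
92 = 01011100
131 = 10000011
Binary: 10110111.01111110.01011100.10000011


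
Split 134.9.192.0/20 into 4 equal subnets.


New prefix = 20 + 2 = 22
Each subnet has 1024 addresses
  134.9.192.0/22
  134.9.196.0/22
  134.9.200.0/22
  134.9.204.0/22
Subnets: 134.9.192.0/22, 134.9.196.0/22, 134.9.200.0/22, 134.9.204.0/22


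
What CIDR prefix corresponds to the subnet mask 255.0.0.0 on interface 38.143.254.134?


Binary: 11111111.00000000.00000000.00000000
Count leading 1s
Prefix: /8


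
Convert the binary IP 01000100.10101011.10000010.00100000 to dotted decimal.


01000100 = 68
10101011 = 171
10000010 = 130
00100000 = 32
IP: 68.171.130.32


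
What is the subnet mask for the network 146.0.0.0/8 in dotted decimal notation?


/8 means 8 network bits, 24 host bits
Binary: 11111111000000000000000000000000
Mask: 255.0.0.0


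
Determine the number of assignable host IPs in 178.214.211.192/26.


Host bits = 32 - 26 = 6
Total addresses = 2^6 = 64
Usable = total - 2 (network and broadcast)
Usable hosts: 62


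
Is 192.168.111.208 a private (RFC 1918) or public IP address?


RFC 1918 private ranges:
  10.0.0.0/8 (10.0.0.0 - 10.255.255.255)
  172.16.0.0/12 (172.16.0.0 - 172.31.255.255)
  192.168.0.0/16 (192.168.0.0 - 192.168.255.255)
Private (in 192.168.0.0/16)


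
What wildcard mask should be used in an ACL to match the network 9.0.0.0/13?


Subnet mask: 255.248.0.0
Wildcard = 255.255.255.255 - subnet mask
255 - 255 = 0
255 - 248 = 7
255 - 0 = 255
255 - 0 = 255
Wildcard: 0.7.255.255


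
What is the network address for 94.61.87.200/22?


IP:   01011110.00111101.01010111.11001000
Mask: 11111111.11111111.11111100.00000000
AND operation:
Net:  01011110.00111101.01010100.00000000
Network: 94.61.84.0/22


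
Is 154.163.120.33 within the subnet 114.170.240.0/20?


Subnet network: 114.170.240.0
Test IP AND mask: 154.163.112.0
No, 154.163.120.33 is not in 114.170.240.0/20


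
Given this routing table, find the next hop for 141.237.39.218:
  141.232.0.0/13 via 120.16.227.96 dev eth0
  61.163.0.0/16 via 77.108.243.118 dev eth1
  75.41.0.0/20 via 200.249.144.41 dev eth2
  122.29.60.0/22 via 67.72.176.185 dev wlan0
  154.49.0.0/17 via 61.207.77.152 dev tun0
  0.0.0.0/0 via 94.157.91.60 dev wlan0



Longest prefix match for 141.237.39.218:
  /13 141.232.0.0: MATCH
  /16 61.163.0.0: no
  /20 75.41.0.0: no
  /22 122.29.60.0: no
  /17 154.49.0.0: no
  /0 0.0.0.0: MATCH
Selected: next-hop 120.16.227.96 via eth0 (matched /13)


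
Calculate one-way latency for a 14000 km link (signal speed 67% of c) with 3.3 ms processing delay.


Speed = 0.67 * 3e5 km/s = 201000 km/s
Propagation delay = 14000 / 201000 = 0.0697 s = 69.6517 ms
Processing delay = 3.3 ms
Total one-way latency = 72.9517 ms


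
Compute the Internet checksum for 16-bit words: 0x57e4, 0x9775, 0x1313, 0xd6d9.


Sum all words (with carry folding):
+ 0x57e4 = 0x57e4
+ 0x9775 = 0xef59
+ 0x1313 = 0x026d
+ 0xd6d9 = 0xd946
One's complement: ~0xd946
Checksum = 0x26b9


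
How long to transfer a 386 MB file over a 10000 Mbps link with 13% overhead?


Effective throughput = 10000 * (1 - 13/100) = 8700 Mbps
File size in Mb = 386 * 8 = 3088 Mb
Time = 3088 / 8700
Time = 0.3549 seconds


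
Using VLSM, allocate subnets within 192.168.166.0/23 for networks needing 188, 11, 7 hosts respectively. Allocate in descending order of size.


188 hosts -> /24 (254 usable): 192.168.166.0/24
11 hosts -> /28 (14 usable): 192.168.167.0/28
7 hosts -> /28 (14 usable): 192.168.167.16/28
Allocation: 192.168.166.0/24 (188 hosts, 254 usable); 192.168.167.0/28 (11 hosts, 14 usable); 192.168.167.16/28 (7 hosts, 14 usable)


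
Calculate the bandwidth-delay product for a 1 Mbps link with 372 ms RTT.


BDP = bandwidth * RTT
= 1 Mbps * 372 ms
= 1 * 1e6 * 372 / 1000 bits
= 372000 bits
= 46500 bytes
= 45.4102 KB
BDP = 372000 bits (46500 bytes)


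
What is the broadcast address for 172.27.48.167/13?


Network: 172.24.0.0/13
Host bits = 19
Set all host bits to 1:
Broadcast: 172.31.255.255


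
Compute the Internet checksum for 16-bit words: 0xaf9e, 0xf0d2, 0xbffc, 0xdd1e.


Sum all words (with carry folding):
+ 0xaf9e = 0xaf9e
+ 0xf0d2 = 0xa071
+ 0xbffc = 0x606e
+ 0xdd1e = 0x3d8d
One's complement: ~0x3d8d
Checksum = 0xc272


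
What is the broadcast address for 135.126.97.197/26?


Network: 135.126.97.192/26
Host bits = 6
Set all host bits to 1:
Broadcast: 135.126.97.255


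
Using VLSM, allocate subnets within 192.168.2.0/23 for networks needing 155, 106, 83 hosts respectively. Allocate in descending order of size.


155 hosts -> /24 (254 usable): 192.168.2.0/24
106 hosts -> /25 (126 usable): 192.168.3.0/25
83 hosts -> /25 (126 usable): 192.168.3.128/25
Allocation: 192.168.2.0/24 (155 hosts, 254 usable); 192.168.3.0/25 (106 hosts, 126 usable); 192.168.3.128/25 (83 hosts, 126 usable)


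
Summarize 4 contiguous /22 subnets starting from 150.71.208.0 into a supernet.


Original prefix: /22
Number of subnets: 4 = 2^2
New prefix = 22 - 2 = 20
Supernet: 150.71.208.0/20


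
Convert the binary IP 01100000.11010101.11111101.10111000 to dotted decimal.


01100000 = 96
11010101 = 213
11111101 = 253
10111000 = 184
IP: 96.213.253.184


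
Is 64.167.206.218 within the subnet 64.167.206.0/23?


Subnet network: 64.167.206.0
Test IP AND mask: 64.167.206.0
Yes, 64.167.206.218 is in 64.167.206.0/23


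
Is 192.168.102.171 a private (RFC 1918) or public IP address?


RFC 1918 private ranges:
  10.0.0.0/8 (10.0.0.0 - 10.255.255.255)
  172.16.0.0/12 (172.16.0.0 - 172.31.255.255)
  192.168.0.0/16 (192.168.0.0 - 192.168.255.255)
Private (in 192.168.0.0/16)


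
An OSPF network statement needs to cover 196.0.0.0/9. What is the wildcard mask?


Subnet mask: 255.128.0.0
Wildcard = 255.255.255.255 - subnet mask
255 - 255 = 0
255 - 128 = 127
255 - 0 = 255
255 - 0 = 255
Wildcard: 0.127.255.255


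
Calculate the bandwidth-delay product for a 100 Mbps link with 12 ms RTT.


BDP = bandwidth * RTT
= 100 Mbps * 12 ms
= 100 * 1e6 * 12 / 1000 bits
= 1200000 bits
= 150000 bytes
= 146.4844 KB
BDP = 1200000 bits (150000 bytes)


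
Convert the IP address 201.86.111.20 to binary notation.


201 = 11001001
86 = 01010110
111 = 01101111
20 = 00010100
Binary: 11001001.01010110.01101111.00010100


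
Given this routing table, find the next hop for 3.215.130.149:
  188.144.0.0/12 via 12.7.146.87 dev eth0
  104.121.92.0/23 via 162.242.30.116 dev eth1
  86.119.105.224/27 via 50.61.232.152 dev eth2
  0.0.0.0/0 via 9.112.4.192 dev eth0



Longest prefix match for 3.215.130.149:
  /12 188.144.0.0: no
  /23 104.121.92.0: no
  /27 86.119.105.224: no
  /0 0.0.0.0: MATCH
Selected: next-hop 9.112.4.192 via eth0 (matched /0)


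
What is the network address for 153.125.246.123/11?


IP:   10011001.01111101.11110110.01111011
Mask: 11111111.11100000.00000000.00000000
AND operation:
Net:  10011001.01100000.00000000.00000000
Network: 153.96.0.0/11


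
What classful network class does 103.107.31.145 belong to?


First octet: 103
Binary: 01100111
0xxxxxxx -> Class A (1-126)
Class A, default mask 255.0.0.0 (/8)


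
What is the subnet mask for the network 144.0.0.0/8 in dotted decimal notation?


/8 means 8 network bits, 24 host bits
Binary: 11111111000000000000000000000000
Mask: 255.0.0.0


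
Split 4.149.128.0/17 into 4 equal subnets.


New prefix = 17 + 2 = 19
Each subnet has 8192 addresses
  4.149.128.0/19
  4.149.160.0/19
  4.149.192.0/19
  4.149.224.0/19
Subnets: 4.149.128.0/19, 4.149.160.0/19, 4.149.192.0/19, 4.149.224.0/19


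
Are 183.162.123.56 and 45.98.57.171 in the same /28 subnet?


Mask: 255.255.255.240
183.162.123.56 AND mask = 183.162.123.48
45.98.57.171 AND mask = 45.98.57.160
No, different subnets (183.162.123.48 vs 45.98.57.160)


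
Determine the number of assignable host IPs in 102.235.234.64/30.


Host bits = 32 - 30 = 2
Total addresses = 2^2 = 4
Usable = total - 2 (network and broadcast)
Usable hosts: 2


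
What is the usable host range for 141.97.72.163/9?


Network: 141.0.0.0
Broadcast: 141.127.255.255
First usable = network + 1
Last usable = broadcast - 1
Range: 141.0.0.1 to 141.127.255.254


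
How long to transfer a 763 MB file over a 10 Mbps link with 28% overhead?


Effective throughput = 10 * (1 - 28/100) = 7.2 Mbps
File size in Mb = 763 * 8 = 6104 Mb
Time = 6104 / 7.2
Time = 847.7778 seconds


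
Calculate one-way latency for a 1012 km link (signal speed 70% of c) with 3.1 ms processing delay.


Speed = 0.7 * 3e5 km/s = 210000 km/s
Propagation delay = 1012 / 210000 = 0.0048 s = 4.819 ms
Processing delay = 3.1 ms
Total one-way latency = 7.919 ms


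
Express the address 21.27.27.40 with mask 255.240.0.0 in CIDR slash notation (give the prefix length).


Binary: 11111111.11110000.00000000.00000000
Count leading 1s
Prefix: /12


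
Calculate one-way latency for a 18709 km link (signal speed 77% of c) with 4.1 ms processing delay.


Speed = 0.77 * 3e5 km/s = 231000 km/s
Propagation delay = 18709 / 231000 = 0.081 s = 80.9913 ms
Processing delay = 4.1 ms
Total one-way latency = 85.0913 ms


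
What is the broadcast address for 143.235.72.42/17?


Network: 143.235.0.0/17
Host bits = 15
Set all host bits to 1:
Broadcast: 143.235.127.255


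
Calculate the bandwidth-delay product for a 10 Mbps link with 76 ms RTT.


BDP = bandwidth * RTT
= 10 Mbps * 76 ms
= 10 * 1e6 * 76 / 1000 bits
= 760000 bits
= 95000 bytes
= 92.7734 KB
BDP = 760000 bits (95000 bytes)


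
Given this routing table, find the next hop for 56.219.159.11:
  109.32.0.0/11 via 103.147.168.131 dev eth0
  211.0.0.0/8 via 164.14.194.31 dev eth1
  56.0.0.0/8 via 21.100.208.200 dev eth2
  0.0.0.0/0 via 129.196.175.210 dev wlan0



Longest prefix match for 56.219.159.11:
  /11 109.32.0.0: no
  /8 211.0.0.0: no
  /8 56.0.0.0: MATCH
  /0 0.0.0.0: MATCH
Selected: next-hop 21.100.208.200 via eth2 (matched /8)


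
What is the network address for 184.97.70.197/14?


IP:   10111000.01100001.01000110.11000101
Mask: 11111111.11111100.00000000.00000000
AND operation:
Net:  10111000.01100000.00000000.00000000
Network: 184.96.0.0/14


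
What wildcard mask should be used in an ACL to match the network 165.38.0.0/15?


Subnet mask: 255.254.0.0
Wildcard = 255.255.255.255 - subnet mask
255 - 255 = 0
255 - 254 = 1
255 - 0 = 255
255 - 0 = 255
Wildcard: 0.1.255.255


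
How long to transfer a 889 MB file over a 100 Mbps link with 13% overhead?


Effective throughput = 100 * (1 - 13/100) = 87 Mbps
File size in Mb = 889 * 8 = 7112 Mb
Time = 7112 / 87
Time = 81.7471 seconds


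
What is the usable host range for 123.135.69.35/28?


Network: 123.135.69.32
Broadcast: 123.135.69.47
First usable = network + 1
Last usable = broadcast - 1
Range: 123.135.69.33 to 123.135.69.46


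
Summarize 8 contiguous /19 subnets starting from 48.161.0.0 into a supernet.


Original prefix: /19
Number of subnets: 8 = 2^3
New prefix = 19 - 3 = 16
Supernet: 48.161.0.0/16


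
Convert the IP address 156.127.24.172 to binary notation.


156 = 10011100
127 = 01111111
24 = 00011000
172 = 10101100
Binary: 10011100.01111111.00011000.10101100


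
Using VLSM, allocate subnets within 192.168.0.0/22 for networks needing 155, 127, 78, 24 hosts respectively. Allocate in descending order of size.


155 hosts -> /24 (254 usable): 192.168.0.0/24
127 hosts -> /24 (254 usable): 192.168.1.0/24
78 hosts -> /25 (126 usable): 192.168.2.0/25
24 hosts -> /27 (30 usable): 192.168.2.128/27
Allocation: 192.168.0.0/24 (155 hosts, 254 usable); 192.168.1.0/24 (127 hosts, 254 usable); 192.168.2.0/25 (78 hosts, 126 usable); 192.168.2.128/27 (24 hosts, 30 usable)


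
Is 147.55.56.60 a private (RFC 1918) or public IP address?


RFC 1918 private ranges:
  10.0.0.0/8 (10.0.0.0 - 10.255.255.255)
  172.16.0.0/12 (172.16.0.0 - 172.31.255.255)
  192.168.0.0/16 (192.168.0.0 - 192.168.255.255)
Public (not in any RFC 1918 range)


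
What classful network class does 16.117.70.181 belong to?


First octet: 16
Binary: 00010000
0xxxxxxx -> Class A (1-126)
Class A, default mask 255.0.0.0 (/8)


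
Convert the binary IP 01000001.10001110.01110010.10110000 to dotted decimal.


01000001 = 65
10001110 = 142
01110010 = 114
10110000 = 176
IP: 65.142.114.176


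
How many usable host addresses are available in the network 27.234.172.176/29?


Host bits = 32 - 29 = 3
Total addresses = 2^3 = 8
Usable = total - 2 (network and broadcast)
Usable hosts: 6


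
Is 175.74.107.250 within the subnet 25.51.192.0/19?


Subnet network: 25.51.192.0
Test IP AND mask: 175.74.96.0
No, 175.74.107.250 is not in 25.51.192.0/19


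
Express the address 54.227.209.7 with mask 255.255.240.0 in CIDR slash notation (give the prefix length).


Binary: 11111111.11111111.11110000.00000000
Count leading 1s
Prefix: /20


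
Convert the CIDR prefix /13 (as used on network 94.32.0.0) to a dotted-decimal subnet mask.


/13 means 13 network bits, 19 host bits
Binary: 11111111111110000000000000000000
Mask: 255.248.0.0


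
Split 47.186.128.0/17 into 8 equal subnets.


New prefix = 17 + 3 = 20
Each subnet has 4096 addresses
  47.186.128.0/20
  47.186.144.0/20
  47.186.160.0/20
  47.186.176.0/20
  47.186.192.0/20
  47.186.208.0/20
  47.186.224.0/20
  47.186.240.0/20
Subnets: 47.186.128.0/20, 47.186.144.0/20, 47.186.160.0/20, 47.186.176.0/20, 47.186.192.0/20, 47.186.208.0/20, 47.186.224.0/20, 47.186.240.0/20


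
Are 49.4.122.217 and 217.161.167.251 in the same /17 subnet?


Mask: 255.255.128.0
49.4.122.217 AND mask = 49.4.0.0
217.161.167.251 AND mask = 217.161.128.0
No, different subnets (49.4.0.0 vs 217.161.128.0)


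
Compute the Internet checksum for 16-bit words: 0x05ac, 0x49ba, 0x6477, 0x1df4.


Sum all words (with carry folding):
+ 0x05ac = 0x05ac
+ 0x49ba = 0x4f66
+ 0x6477 = 0xb3dd
+ 0x1df4 = 0xd1d1
One's complement: ~0xd1d1
Checksum = 0x2e2e


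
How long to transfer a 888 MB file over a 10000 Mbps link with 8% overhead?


Effective throughput = 10000 * (1 - 8/100) = 9200 Mbps
File size in Mb = 888 * 8 = 7104 Mb
Time = 7104 / 9200
Time = 0.7722 seconds


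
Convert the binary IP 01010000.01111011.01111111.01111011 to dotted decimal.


01010000 = 80
01111011 = 123
01111111 = 127
01111011 = 123
IP: 80.123.127.123


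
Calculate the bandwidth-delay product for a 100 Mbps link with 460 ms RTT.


BDP = bandwidth * RTT
= 100 Mbps * 460 ms
= 100 * 1e6 * 460 / 1000 bits
= 46000000 bits
= 5750000 bytes
= 5615.2344 KB
BDP = 46000000 bits (5750000 bytes)


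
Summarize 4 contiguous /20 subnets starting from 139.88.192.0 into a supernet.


Original prefix: /20
Number of subnets: 4 = 2^2
New prefix = 20 - 2 = 18
Supernet: 139.88.192.0/18


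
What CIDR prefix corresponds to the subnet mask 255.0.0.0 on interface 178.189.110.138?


Binary: 11111111.00000000.00000000.00000000
Count leading 1s
Prefix: /8


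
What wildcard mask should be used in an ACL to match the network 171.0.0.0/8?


Subnet mask: 255.0.0.0
Wildcard = 255.255.255.255 - subnet mask
255 - 255 = 0
255 - 0 = 255
255 - 0 = 255
255 - 0 = 255
Wildcard: 0.255.255.255


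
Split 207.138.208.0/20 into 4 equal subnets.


New prefix = 20 + 2 = 22
Each subnet has 1024 addresses
  207.138.208.0/22
  207.138.212.0/22
  207.138.216.0/22
  207.138.220.0/22
Subnets: 207.138.208.0/22, 207.138.212.0/22, 207.138.216.0/22, 207.138.220.0/22


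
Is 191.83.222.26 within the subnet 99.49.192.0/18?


Subnet network: 99.49.192.0
Test IP AND mask: 191.83.192.0
No, 191.83.222.26 is not in 99.49.192.0/18


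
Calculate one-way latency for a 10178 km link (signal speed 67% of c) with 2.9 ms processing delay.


Speed = 0.67 * 3e5 km/s = 201000 km/s
Propagation delay = 10178 / 201000 = 0.0506 s = 50.6368 ms
Processing delay = 2.9 ms
Total one-way latency = 53.5368 ms


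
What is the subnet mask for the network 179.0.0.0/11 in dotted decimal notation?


/11 means 11 network bits, 21 host bits
Binary: 11111111111000000000000000000000
Mask: 255.224.0.0


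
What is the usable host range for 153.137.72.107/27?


Network: 153.137.72.96
Broadcast: 153.137.72.127
First usable = network + 1
Last usable = broadcast - 1
Range: 153.137.72.97 to 153.137.72.126


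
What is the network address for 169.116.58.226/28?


IP:   10101001.01110100.00111010.11100010
Mask: 11111111.11111111.11111111.11110000
AND operation:
Net:  10101001.01110100.00111010.11100000
Network: 169.116.58.224/28


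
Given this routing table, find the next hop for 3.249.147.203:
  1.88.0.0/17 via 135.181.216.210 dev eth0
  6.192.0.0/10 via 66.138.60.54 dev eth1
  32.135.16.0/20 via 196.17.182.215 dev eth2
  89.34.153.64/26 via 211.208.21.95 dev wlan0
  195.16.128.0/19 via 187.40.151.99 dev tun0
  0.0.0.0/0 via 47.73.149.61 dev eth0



Longest prefix match for 3.249.147.203:
  /17 1.88.0.0: no
  /10 6.192.0.0: no
  /20 32.135.16.0: no
  /26 89.34.153.64: no
  /19 195.16.128.0: no
  /0 0.0.0.0: MATCH
Selected: next-hop 47.73.149.61 via eth0 (matched /0)


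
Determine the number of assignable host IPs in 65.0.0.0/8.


Host bits = 32 - 8 = 24
Total addresses = 2^24 = 16777216
Usable = total - 2 (network and broadcast)
Usable hosts: 16777214


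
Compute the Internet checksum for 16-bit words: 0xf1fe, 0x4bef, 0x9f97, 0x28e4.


Sum all words (with carry folding):
+ 0xf1fe = 0xf1fe
+ 0x4bef = 0x3dee
+ 0x9f97 = 0xdd85
+ 0x28e4 = 0x066a
One's complement: ~0x066a
Checksum = 0xf995


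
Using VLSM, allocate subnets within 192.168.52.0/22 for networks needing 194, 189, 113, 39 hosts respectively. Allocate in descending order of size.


194 hosts -> /24 (254 usable): 192.168.52.0/24
189 hosts -> /24 (254 usable): 192.168.53.0/24
113 hosts -> /25 (126 usable): 192.168.54.0/25
39 hosts -> /26 (62 usable): 192.168.54.128/26
Allocation: 192.168.52.0/24 (194 hosts, 254 usable); 192.168.53.0/24 (189 hosts, 254 usable); 192.168.54.0/25 (113 hosts, 126 usable); 192.168.54.128/26 (39 hosts, 62 usable)


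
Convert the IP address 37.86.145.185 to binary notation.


37 = 00100101
86 = 01010110
145 = 10010001
185 = 10111001
Binary: 00100101.01010110.10010001.10111001


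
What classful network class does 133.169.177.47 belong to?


First octet: 133
Binary: 10000101
10xxxxxx -> Class B (128-191)
Class B, default mask 255.255.0.0 (/16)


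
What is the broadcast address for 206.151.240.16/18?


Network: 206.151.192.0/18
Host bits = 14
Set all host bits to 1:
Broadcast: 206.151.255.255


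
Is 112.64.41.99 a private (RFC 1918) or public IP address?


RFC 1918 private ranges:
  10.0.0.0/8 (10.0.0.0 - 10.255.255.255)
  172.16.0.0/12 (172.16.0.0 - 172.31.255.255)
  192.168.0.0/16 (192.168.0.0 - 192.168.255.255)
Public (not in any RFC 1918 range)


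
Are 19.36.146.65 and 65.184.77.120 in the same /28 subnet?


Mask: 255.255.255.240
19.36.146.65 AND mask = 19.36.146.64
65.184.77.120 AND mask = 65.184.77.112
No, different subnets (19.36.146.64 vs 65.184.77.112)


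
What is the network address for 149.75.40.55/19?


IP:   10010101.01001011.00101000.00110111
Mask: 11111111.11111111.11100000.00000000
AND operation:
Net:  10010101.01001011.00100000.00000000
Network: 149.75.32.0/19


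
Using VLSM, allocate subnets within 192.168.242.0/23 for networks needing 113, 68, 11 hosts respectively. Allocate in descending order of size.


113 hosts -> /25 (126 usable): 192.168.242.0/25
68 hosts -> /25 (126 usable): 192.168.242.128/25
11 hosts -> /28 (14 usable): 192.168.243.0/28
Allocation: 192.168.242.0/25 (113 hosts, 126 usable); 192.168.242.128/25 (68 hosts, 126 usable); 192.168.243.0/28 (11 hosts, 14 usable)


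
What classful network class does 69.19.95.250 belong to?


First octet: 69
Binary: 01000101
0xxxxxxx -> Class A (1-126)
Class A, default mask 255.0.0.0 (/8)


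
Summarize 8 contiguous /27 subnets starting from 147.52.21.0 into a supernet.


Original prefix: /27
Number of subnets: 8 = 2^3
New prefix = 27 - 3 = 24
Supernet: 147.52.21.0/24


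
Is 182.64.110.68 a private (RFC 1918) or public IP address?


RFC 1918 private ranges:
  10.0.0.0/8 (10.0.0.0 - 10.255.255.255)
  172.16.0.0/12 (172.16.0.0 - 172.31.255.255)
  192.168.0.0/16 (192.168.0.0 - 192.168.255.255)
Public (not in any RFC 1918 range)


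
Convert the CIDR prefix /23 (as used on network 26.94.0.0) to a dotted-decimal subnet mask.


/23 means 23 network bits, 9 host bits
Binary: 11111111111111111111111000000000
Mask: 255.255.254.0


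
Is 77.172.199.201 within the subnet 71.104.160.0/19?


Subnet network: 71.104.160.0
Test IP AND mask: 77.172.192.0
No, 77.172.199.201 is not in 71.104.160.0/19


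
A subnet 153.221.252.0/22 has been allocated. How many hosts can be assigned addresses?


Host bits = 32 - 22 = 10
Total addresses = 2^10 = 1024
Usable = total - 2 (network and broadcast)
Usable hosts: 1022


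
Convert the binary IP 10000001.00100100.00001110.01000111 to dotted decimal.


10000001 = 129
00100100 = 36
00001110 = 14
01000111 = 71
IP: 129.36.14.71


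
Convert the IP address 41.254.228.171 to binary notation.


41 = 00101001
254 = 11111110
228 = 11100100
171 = 10101011
Binary: 00101001.11111110.11100100.10101011


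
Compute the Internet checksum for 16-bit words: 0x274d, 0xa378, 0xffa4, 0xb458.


Sum all words (with carry folding):
+ 0x274d = 0x274d
+ 0xa378 = 0xcac5
+ 0xffa4 = 0xca6a
+ 0xb458 = 0x7ec3
One's complement: ~0x7ec3
Checksum = 0x813c


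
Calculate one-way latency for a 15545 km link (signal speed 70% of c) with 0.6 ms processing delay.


Speed = 0.7 * 3e5 km/s = 210000 km/s
Propagation delay = 15545 / 210000 = 0.074 s = 74.0238 ms
Processing delay = 0.6 ms
Total one-way latency = 74.6238 ms


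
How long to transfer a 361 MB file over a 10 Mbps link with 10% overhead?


Effective throughput = 10 * (1 - 10/100) = 9 Mbps
File size in Mb = 361 * 8 = 2888 Mb
Time = 2888 / 9
Time = 320.8889 seconds


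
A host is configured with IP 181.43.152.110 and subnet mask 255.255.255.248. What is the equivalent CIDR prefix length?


Binary: 11111111.11111111.11111111.11111000
Count leading 1s
Prefix: /29


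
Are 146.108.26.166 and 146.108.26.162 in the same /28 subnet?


Mask: 255.255.255.240
146.108.26.166 AND mask = 146.108.26.160
146.108.26.162 AND mask = 146.108.26.160
Yes, same subnet (146.108.26.160)


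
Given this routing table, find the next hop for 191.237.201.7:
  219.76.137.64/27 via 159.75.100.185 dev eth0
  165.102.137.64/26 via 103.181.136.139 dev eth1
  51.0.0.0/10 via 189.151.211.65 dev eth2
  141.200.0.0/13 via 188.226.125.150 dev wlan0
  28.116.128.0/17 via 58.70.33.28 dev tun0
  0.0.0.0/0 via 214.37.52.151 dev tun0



Longest prefix match for 191.237.201.7:
  /27 219.76.137.64: no
  /26 165.102.137.64: no
  /10 51.0.0.0: no
  /13 141.200.0.0: no
  /17 28.116.128.0: no
  /0 0.0.0.0: MATCH
Selected: next-hop 214.37.52.151 via tun0 (matched /0)


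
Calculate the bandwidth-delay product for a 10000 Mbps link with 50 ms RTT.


BDP = bandwidth * RTT
= 10000 Mbps * 50 ms
= 10000 * 1e6 * 50 / 1000 bits
= 500000000 bits
= 62500000 bytes
= 61035.1562 KB
BDP = 500000000 bits (62500000 bytes)


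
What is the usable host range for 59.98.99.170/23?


Network: 59.98.98.0
Broadcast: 59.98.99.255
First usable = network + 1
Last usable = broadcast - 1
Range: 59.98.98.1 to 59.98.99.254


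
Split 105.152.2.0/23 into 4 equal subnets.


New prefix = 23 + 2 = 25
Each subnet has 128 addresses
  105.152.2.0/25
  105.152.2.128/25
  105.152.3.0/25
  105.152.3.128/25
Subnets: 105.152.2.0/25, 105.152.2.128/25, 105.152.3.0/25, 105.152.3.128/25


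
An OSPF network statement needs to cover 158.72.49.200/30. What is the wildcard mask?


Subnet mask: 255.255.255.252
Wildcard = 255.255.255.255 - subnet mask
255 - 255 = 0
255 - 255 = 0
255 - 255 = 0
255 - 252 = 3
Wildcard: 0.0.0.3


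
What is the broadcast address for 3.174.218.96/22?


Network: 3.174.216.0/22
Host bits = 10
Set all host bits to 1:
Broadcast: 3.174.219.255


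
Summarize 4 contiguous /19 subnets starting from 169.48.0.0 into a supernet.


Original prefix: /19
Number of subnets: 4 = 2^2
New prefix = 19 - 2 = 17
Supernet: 169.48.0.0/17


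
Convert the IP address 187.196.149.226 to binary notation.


187 = 10111011
196 = 11000100
149 = 10010101
226 = 11100010
Binary: 10111011.11000100.10010101.11100010


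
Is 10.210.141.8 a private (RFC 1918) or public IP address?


RFC 1918 private ranges:
  10.0.0.0/8 (10.0.0.0 - 10.255.255.255)
  172.16.0.0/12 (172.16.0.0 - 172.31.255.255)
  192.168.0.0/16 (192.168.0.0 - 192.168.255.255)
Private (in 10.0.0.0/8)


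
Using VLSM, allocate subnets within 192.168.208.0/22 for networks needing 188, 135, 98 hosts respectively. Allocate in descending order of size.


188 hosts -> /24 (254 usable): 192.168.208.0/24
135 hosts -> /24 (254 usable): 192.168.209.0/24
98 hosts -> /25 (126 usable): 192.168.210.0/25
Allocation: 192.168.208.0/24 (188 hosts, 254 usable); 192.168.209.0/24 (135 hosts, 254 usable); 192.168.210.0/25 (98 hosts, 126 usable)


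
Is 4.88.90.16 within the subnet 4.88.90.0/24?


Subnet network: 4.88.90.0
Test IP AND mask: 4.88.90.0
Yes, 4.88.90.16 is in 4.88.90.0/24


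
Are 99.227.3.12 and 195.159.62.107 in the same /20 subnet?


Mask: 255.255.240.0
99.227.3.12 AND mask = 99.227.0.0
195.159.62.107 AND mask = 195.159.48.0
No, different subnets (99.227.0.0 vs 195.159.48.0)


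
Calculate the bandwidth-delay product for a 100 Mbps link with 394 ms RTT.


BDP = bandwidth * RTT
= 100 Mbps * 394 ms
= 100 * 1e6 * 394 / 1000 bits
= 39400000 bits
= 4925000 bytes
= 4809.5703 KB
BDP = 39400000 bits (4925000 bytes)


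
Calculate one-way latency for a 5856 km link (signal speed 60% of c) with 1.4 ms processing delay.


Speed = 0.6 * 3e5 km/s = 180000 km/s
Propagation delay = 5856 / 180000 = 0.0325 s = 32.5333 ms
Processing delay = 1.4 ms
Total one-way latency = 33.9333 ms


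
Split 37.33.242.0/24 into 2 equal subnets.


New prefix = 24 + 1 = 25
Each subnet has 128 addresses
  37.33.242.0/25
  37.33.242.128/25
Subnets: 37.33.242.0/25, 37.33.242.128/25


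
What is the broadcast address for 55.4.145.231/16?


Network: 55.4.0.0/16
Host bits = 16
Set all host bits to 1:
Broadcast: 55.4.255.255


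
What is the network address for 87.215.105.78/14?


IP:   01010111.11010111.01101001.01001110
Mask: 11111111.11111100.00000000.00000000
AND operation:
Net:  01010111.11010100.00000000.00000000
Network: 87.212.0.0/14


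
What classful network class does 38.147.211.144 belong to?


First octet: 38
Binary: 00100110
0xxxxxxx -> Class A (1-126)
Class A, default mask 255.0.0.0 (/8)


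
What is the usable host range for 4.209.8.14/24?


Network: 4.209.8.0
Broadcast: 4.209.8.255
First usable = network + 1
Last usable = broadcast - 1
Range: 4.209.8.1 to 4.209.8.254


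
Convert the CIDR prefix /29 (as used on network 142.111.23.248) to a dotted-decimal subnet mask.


/29 means 29 network bits, 3 host bits
Binary: 11111111111111111111111111111000
Mask: 255.255.255.248


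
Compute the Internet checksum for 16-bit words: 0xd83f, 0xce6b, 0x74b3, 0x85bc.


Sum all words (with carry folding):
+ 0xd83f = 0xd83f
+ 0xce6b = 0xa6ab
+ 0x74b3 = 0x1b5f
+ 0x85bc = 0xa11b
One's complement: ~0xa11b
Checksum = 0x5ee4


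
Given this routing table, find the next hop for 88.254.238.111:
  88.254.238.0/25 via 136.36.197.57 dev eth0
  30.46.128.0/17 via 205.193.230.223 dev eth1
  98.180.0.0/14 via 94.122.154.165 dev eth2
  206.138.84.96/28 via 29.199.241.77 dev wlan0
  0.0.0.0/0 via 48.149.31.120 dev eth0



Longest prefix match for 88.254.238.111:
  /25 88.254.238.0: MATCH
  /17 30.46.128.0: no
  /14 98.180.0.0: no
  /28 206.138.84.96: no
  /0 0.0.0.0: MATCH
Selected: next-hop 136.36.197.57 via eth0 (matched /25)


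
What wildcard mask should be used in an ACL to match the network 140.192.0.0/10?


Subnet mask: 255.192.0.0
Wildcard = 255.255.255.255 - subnet mask
255 - 255 = 0
255 - 192 = 63
255 - 0 = 255
255 - 0 = 255
Wildcard: 0.63.255.255


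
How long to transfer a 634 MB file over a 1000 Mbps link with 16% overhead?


Effective throughput = 1000 * (1 - 16/100) = 840 Mbps
File size in Mb = 634 * 8 = 5072 Mb
Time = 5072 / 840
Time = 6.0381 seconds


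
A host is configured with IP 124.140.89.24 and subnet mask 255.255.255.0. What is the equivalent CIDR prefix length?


Binary: 11111111.11111111.11111111.00000000
Count leading 1s
Prefix: /24


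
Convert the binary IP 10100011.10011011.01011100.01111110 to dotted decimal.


10100011 = 163
10011011 = 155
01011100 = 92
01111110 = 126
IP: 163.155.92.126


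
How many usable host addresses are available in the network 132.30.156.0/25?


Host bits = 32 - 25 = 7
Total addresses = 2^7 = 128
Usable = total - 2 (network and broadcast)
Usable hosts: 126


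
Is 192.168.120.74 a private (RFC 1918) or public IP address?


RFC 1918 private ranges:
  10.0.0.0/8 (10.0.0.0 - 10.255.255.255)
  172.16.0.0/12 (172.16.0.0 - 172.31.255.255)
  192.168.0.0/16 (192.168.0.0 - 192.168.255.255)
Private (in 192.168.0.0/16)
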